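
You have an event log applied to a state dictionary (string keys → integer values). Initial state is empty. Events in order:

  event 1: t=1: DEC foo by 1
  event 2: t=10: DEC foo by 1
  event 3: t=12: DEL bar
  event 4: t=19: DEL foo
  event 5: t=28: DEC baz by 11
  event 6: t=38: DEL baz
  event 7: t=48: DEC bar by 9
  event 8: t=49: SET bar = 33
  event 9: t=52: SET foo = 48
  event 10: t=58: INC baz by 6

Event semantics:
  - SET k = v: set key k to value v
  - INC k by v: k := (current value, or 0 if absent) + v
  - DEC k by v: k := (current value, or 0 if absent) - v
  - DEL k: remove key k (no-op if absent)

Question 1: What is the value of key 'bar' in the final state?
Track key 'bar' through all 10 events:
  event 1 (t=1: DEC foo by 1): bar unchanged
  event 2 (t=10: DEC foo by 1): bar unchanged
  event 3 (t=12: DEL bar): bar (absent) -> (absent)
  event 4 (t=19: DEL foo): bar unchanged
  event 5 (t=28: DEC baz by 11): bar unchanged
  event 6 (t=38: DEL baz): bar unchanged
  event 7 (t=48: DEC bar by 9): bar (absent) -> -9
  event 8 (t=49: SET bar = 33): bar -9 -> 33
  event 9 (t=52: SET foo = 48): bar unchanged
  event 10 (t=58: INC baz by 6): bar unchanged
Final: bar = 33

Answer: 33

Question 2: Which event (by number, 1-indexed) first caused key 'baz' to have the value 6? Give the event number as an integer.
Looking for first event where baz becomes 6:
  event 5: baz = -11
  event 6: baz = (absent)
  event 10: baz (absent) -> 6  <-- first match

Answer: 10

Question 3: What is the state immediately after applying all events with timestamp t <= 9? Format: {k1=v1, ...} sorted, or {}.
Answer: {foo=-1}

Derivation:
Apply events with t <= 9 (1 events):
  after event 1 (t=1: DEC foo by 1): {foo=-1}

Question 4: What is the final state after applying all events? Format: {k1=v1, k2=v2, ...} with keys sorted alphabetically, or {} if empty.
  after event 1 (t=1: DEC foo by 1): {foo=-1}
  after event 2 (t=10: DEC foo by 1): {foo=-2}
  after event 3 (t=12: DEL bar): {foo=-2}
  after event 4 (t=19: DEL foo): {}
  after event 5 (t=28: DEC baz by 11): {baz=-11}
  after event 6 (t=38: DEL baz): {}
  after event 7 (t=48: DEC bar by 9): {bar=-9}
  after event 8 (t=49: SET bar = 33): {bar=33}
  after event 9 (t=52: SET foo = 48): {bar=33, foo=48}
  after event 10 (t=58: INC baz by 6): {bar=33, baz=6, foo=48}

Answer: {bar=33, baz=6, foo=48}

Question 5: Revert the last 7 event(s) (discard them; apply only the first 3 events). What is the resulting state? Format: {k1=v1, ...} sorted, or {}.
Answer: {foo=-2}

Derivation:
Keep first 3 events (discard last 7):
  after event 1 (t=1: DEC foo by 1): {foo=-1}
  after event 2 (t=10: DEC foo by 1): {foo=-2}
  after event 3 (t=12: DEL bar): {foo=-2}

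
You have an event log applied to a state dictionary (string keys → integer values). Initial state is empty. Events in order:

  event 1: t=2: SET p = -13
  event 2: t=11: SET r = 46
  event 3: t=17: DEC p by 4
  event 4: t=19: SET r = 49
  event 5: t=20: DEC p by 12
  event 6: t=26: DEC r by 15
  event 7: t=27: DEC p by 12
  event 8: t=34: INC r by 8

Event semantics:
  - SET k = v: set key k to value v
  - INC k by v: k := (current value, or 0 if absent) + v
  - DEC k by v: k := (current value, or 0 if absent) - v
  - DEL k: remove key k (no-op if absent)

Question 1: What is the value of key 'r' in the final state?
Track key 'r' through all 8 events:
  event 1 (t=2: SET p = -13): r unchanged
  event 2 (t=11: SET r = 46): r (absent) -> 46
  event 3 (t=17: DEC p by 4): r unchanged
  event 4 (t=19: SET r = 49): r 46 -> 49
  event 5 (t=20: DEC p by 12): r unchanged
  event 6 (t=26: DEC r by 15): r 49 -> 34
  event 7 (t=27: DEC p by 12): r unchanged
  event 8 (t=34: INC r by 8): r 34 -> 42
Final: r = 42

Answer: 42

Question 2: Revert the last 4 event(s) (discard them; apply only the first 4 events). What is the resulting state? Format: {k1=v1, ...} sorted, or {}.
Keep first 4 events (discard last 4):
  after event 1 (t=2: SET p = -13): {p=-13}
  after event 2 (t=11: SET r = 46): {p=-13, r=46}
  after event 3 (t=17: DEC p by 4): {p=-17, r=46}
  after event 4 (t=19: SET r = 49): {p=-17, r=49}

Answer: {p=-17, r=49}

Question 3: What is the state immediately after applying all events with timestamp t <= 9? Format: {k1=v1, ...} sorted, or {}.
Answer: {p=-13}

Derivation:
Apply events with t <= 9 (1 events):
  after event 1 (t=2: SET p = -13): {p=-13}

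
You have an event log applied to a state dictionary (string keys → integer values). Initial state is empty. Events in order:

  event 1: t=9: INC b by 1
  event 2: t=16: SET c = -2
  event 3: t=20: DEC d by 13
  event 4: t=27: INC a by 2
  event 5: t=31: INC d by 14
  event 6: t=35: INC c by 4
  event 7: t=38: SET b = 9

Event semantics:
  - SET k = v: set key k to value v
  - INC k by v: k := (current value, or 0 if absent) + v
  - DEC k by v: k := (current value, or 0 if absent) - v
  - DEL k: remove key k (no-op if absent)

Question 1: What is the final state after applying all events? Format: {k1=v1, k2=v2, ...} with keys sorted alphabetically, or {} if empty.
  after event 1 (t=9: INC b by 1): {b=1}
  after event 2 (t=16: SET c = -2): {b=1, c=-2}
  after event 3 (t=20: DEC d by 13): {b=1, c=-2, d=-13}
  after event 4 (t=27: INC a by 2): {a=2, b=1, c=-2, d=-13}
  after event 5 (t=31: INC d by 14): {a=2, b=1, c=-2, d=1}
  after event 6 (t=35: INC c by 4): {a=2, b=1, c=2, d=1}
  after event 7 (t=38: SET b = 9): {a=2, b=9, c=2, d=1}

Answer: {a=2, b=9, c=2, d=1}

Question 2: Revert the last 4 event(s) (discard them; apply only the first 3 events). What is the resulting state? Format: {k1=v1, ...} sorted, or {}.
Answer: {b=1, c=-2, d=-13}

Derivation:
Keep first 3 events (discard last 4):
  after event 1 (t=9: INC b by 1): {b=1}
  after event 2 (t=16: SET c = -2): {b=1, c=-2}
  after event 3 (t=20: DEC d by 13): {b=1, c=-2, d=-13}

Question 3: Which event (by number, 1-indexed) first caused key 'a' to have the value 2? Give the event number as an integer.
Answer: 4

Derivation:
Looking for first event where a becomes 2:
  event 4: a (absent) -> 2  <-- first match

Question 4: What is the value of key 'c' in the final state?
Answer: 2

Derivation:
Track key 'c' through all 7 events:
  event 1 (t=9: INC b by 1): c unchanged
  event 2 (t=16: SET c = -2): c (absent) -> -2
  event 3 (t=20: DEC d by 13): c unchanged
  event 4 (t=27: INC a by 2): c unchanged
  event 5 (t=31: INC d by 14): c unchanged
  event 6 (t=35: INC c by 4): c -2 -> 2
  event 7 (t=38: SET b = 9): c unchanged
Final: c = 2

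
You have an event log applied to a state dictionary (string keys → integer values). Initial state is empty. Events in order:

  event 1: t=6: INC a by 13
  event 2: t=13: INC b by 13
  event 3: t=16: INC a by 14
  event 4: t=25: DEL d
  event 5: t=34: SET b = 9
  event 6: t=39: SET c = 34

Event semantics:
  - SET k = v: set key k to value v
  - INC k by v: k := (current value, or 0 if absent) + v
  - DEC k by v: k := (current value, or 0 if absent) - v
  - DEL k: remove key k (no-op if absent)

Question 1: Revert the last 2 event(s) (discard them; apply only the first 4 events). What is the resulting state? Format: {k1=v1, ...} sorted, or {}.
Keep first 4 events (discard last 2):
  after event 1 (t=6: INC a by 13): {a=13}
  after event 2 (t=13: INC b by 13): {a=13, b=13}
  after event 3 (t=16: INC a by 14): {a=27, b=13}
  after event 4 (t=25: DEL d): {a=27, b=13}

Answer: {a=27, b=13}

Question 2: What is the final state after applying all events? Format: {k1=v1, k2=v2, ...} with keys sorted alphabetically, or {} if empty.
  after event 1 (t=6: INC a by 13): {a=13}
  after event 2 (t=13: INC b by 13): {a=13, b=13}
  after event 3 (t=16: INC a by 14): {a=27, b=13}
  after event 4 (t=25: DEL d): {a=27, b=13}
  after event 5 (t=34: SET b = 9): {a=27, b=9}
  after event 6 (t=39: SET c = 34): {a=27, b=9, c=34}

Answer: {a=27, b=9, c=34}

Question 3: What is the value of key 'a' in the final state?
Track key 'a' through all 6 events:
  event 1 (t=6: INC a by 13): a (absent) -> 13
  event 2 (t=13: INC b by 13): a unchanged
  event 3 (t=16: INC a by 14): a 13 -> 27
  event 4 (t=25: DEL d): a unchanged
  event 5 (t=34: SET b = 9): a unchanged
  event 6 (t=39: SET c = 34): a unchanged
Final: a = 27

Answer: 27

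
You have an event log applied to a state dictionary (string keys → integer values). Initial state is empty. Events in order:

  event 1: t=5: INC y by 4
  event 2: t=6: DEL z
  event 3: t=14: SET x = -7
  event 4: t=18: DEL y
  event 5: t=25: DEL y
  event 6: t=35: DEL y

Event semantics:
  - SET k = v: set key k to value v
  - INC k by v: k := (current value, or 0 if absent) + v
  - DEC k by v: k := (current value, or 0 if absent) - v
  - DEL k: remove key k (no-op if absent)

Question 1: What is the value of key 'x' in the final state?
Answer: -7

Derivation:
Track key 'x' through all 6 events:
  event 1 (t=5: INC y by 4): x unchanged
  event 2 (t=6: DEL z): x unchanged
  event 3 (t=14: SET x = -7): x (absent) -> -7
  event 4 (t=18: DEL y): x unchanged
  event 5 (t=25: DEL y): x unchanged
  event 6 (t=35: DEL y): x unchanged
Final: x = -7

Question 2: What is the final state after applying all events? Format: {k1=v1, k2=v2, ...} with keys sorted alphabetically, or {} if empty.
  after event 1 (t=5: INC y by 4): {y=4}
  after event 2 (t=6: DEL z): {y=4}
  after event 3 (t=14: SET x = -7): {x=-7, y=4}
  after event 4 (t=18: DEL y): {x=-7}
  after event 5 (t=25: DEL y): {x=-7}
  after event 6 (t=35: DEL y): {x=-7}

Answer: {x=-7}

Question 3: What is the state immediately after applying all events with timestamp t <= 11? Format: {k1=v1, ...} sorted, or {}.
Apply events with t <= 11 (2 events):
  after event 1 (t=5: INC y by 4): {y=4}
  after event 2 (t=6: DEL z): {y=4}

Answer: {y=4}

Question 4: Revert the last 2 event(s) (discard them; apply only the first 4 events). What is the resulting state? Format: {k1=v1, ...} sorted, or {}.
Answer: {x=-7}

Derivation:
Keep first 4 events (discard last 2):
  after event 1 (t=5: INC y by 4): {y=4}
  after event 2 (t=6: DEL z): {y=4}
  after event 3 (t=14: SET x = -7): {x=-7, y=4}
  after event 4 (t=18: DEL y): {x=-7}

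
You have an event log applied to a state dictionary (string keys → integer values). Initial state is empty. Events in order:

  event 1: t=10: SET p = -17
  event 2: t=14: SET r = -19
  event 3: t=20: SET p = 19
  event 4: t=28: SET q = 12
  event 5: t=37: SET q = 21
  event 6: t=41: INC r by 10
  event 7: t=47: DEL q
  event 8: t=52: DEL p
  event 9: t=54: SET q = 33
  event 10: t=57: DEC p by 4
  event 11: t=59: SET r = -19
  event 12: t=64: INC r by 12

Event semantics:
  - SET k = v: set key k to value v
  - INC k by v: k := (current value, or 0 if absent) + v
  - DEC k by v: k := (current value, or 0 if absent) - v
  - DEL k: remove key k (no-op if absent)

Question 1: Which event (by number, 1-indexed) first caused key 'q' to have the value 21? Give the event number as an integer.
Looking for first event where q becomes 21:
  event 4: q = 12
  event 5: q 12 -> 21  <-- first match

Answer: 5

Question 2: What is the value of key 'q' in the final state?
Track key 'q' through all 12 events:
  event 1 (t=10: SET p = -17): q unchanged
  event 2 (t=14: SET r = -19): q unchanged
  event 3 (t=20: SET p = 19): q unchanged
  event 4 (t=28: SET q = 12): q (absent) -> 12
  event 5 (t=37: SET q = 21): q 12 -> 21
  event 6 (t=41: INC r by 10): q unchanged
  event 7 (t=47: DEL q): q 21 -> (absent)
  event 8 (t=52: DEL p): q unchanged
  event 9 (t=54: SET q = 33): q (absent) -> 33
  event 10 (t=57: DEC p by 4): q unchanged
  event 11 (t=59: SET r = -19): q unchanged
  event 12 (t=64: INC r by 12): q unchanged
Final: q = 33

Answer: 33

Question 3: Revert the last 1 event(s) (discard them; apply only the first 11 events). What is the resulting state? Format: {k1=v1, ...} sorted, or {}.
Answer: {p=-4, q=33, r=-19}

Derivation:
Keep first 11 events (discard last 1):
  after event 1 (t=10: SET p = -17): {p=-17}
  after event 2 (t=14: SET r = -19): {p=-17, r=-19}
  after event 3 (t=20: SET p = 19): {p=19, r=-19}
  after event 4 (t=28: SET q = 12): {p=19, q=12, r=-19}
  after event 5 (t=37: SET q = 21): {p=19, q=21, r=-19}
  after event 6 (t=41: INC r by 10): {p=19, q=21, r=-9}
  after event 7 (t=47: DEL q): {p=19, r=-9}
  after event 8 (t=52: DEL p): {r=-9}
  after event 9 (t=54: SET q = 33): {q=33, r=-9}
  after event 10 (t=57: DEC p by 4): {p=-4, q=33, r=-9}
  after event 11 (t=59: SET r = -19): {p=-4, q=33, r=-19}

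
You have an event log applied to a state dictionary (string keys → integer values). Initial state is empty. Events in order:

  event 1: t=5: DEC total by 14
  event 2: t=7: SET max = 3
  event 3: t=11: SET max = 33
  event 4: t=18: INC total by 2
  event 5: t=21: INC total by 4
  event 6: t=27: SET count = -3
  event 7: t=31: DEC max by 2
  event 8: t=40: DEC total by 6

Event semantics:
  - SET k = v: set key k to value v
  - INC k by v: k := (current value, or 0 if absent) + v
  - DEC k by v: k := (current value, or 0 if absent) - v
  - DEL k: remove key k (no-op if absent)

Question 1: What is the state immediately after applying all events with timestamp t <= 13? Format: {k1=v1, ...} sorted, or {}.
Answer: {max=33, total=-14}

Derivation:
Apply events with t <= 13 (3 events):
  after event 1 (t=5: DEC total by 14): {total=-14}
  after event 2 (t=7: SET max = 3): {max=3, total=-14}
  after event 3 (t=11: SET max = 33): {max=33, total=-14}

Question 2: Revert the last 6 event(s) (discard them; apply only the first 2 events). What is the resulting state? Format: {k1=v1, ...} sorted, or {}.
Answer: {max=3, total=-14}

Derivation:
Keep first 2 events (discard last 6):
  after event 1 (t=5: DEC total by 14): {total=-14}
  after event 2 (t=7: SET max = 3): {max=3, total=-14}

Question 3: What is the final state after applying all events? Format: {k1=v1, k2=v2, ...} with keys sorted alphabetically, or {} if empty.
  after event 1 (t=5: DEC total by 14): {total=-14}
  after event 2 (t=7: SET max = 3): {max=3, total=-14}
  after event 3 (t=11: SET max = 33): {max=33, total=-14}
  after event 4 (t=18: INC total by 2): {max=33, total=-12}
  after event 5 (t=21: INC total by 4): {max=33, total=-8}
  after event 6 (t=27: SET count = -3): {count=-3, max=33, total=-8}
  after event 7 (t=31: DEC max by 2): {count=-3, max=31, total=-8}
  after event 8 (t=40: DEC total by 6): {count=-3, max=31, total=-14}

Answer: {count=-3, max=31, total=-14}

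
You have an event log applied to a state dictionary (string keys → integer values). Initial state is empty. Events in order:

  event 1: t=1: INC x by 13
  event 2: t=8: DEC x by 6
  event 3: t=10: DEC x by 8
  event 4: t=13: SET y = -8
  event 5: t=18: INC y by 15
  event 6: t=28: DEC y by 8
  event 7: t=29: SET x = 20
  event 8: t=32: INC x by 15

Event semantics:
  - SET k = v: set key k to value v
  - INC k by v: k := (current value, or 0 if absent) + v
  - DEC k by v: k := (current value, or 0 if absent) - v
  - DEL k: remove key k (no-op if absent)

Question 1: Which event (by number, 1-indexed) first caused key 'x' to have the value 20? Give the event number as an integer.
Looking for first event where x becomes 20:
  event 1: x = 13
  event 2: x = 7
  event 3: x = -1
  event 4: x = -1
  event 5: x = -1
  event 6: x = -1
  event 7: x -1 -> 20  <-- first match

Answer: 7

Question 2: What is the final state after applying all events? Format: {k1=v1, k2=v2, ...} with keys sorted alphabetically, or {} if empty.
Answer: {x=35, y=-1}

Derivation:
  after event 1 (t=1: INC x by 13): {x=13}
  after event 2 (t=8: DEC x by 6): {x=7}
  after event 3 (t=10: DEC x by 8): {x=-1}
  after event 4 (t=13: SET y = -8): {x=-1, y=-8}
  after event 5 (t=18: INC y by 15): {x=-1, y=7}
  after event 6 (t=28: DEC y by 8): {x=-1, y=-1}
  after event 7 (t=29: SET x = 20): {x=20, y=-1}
  after event 8 (t=32: INC x by 15): {x=35, y=-1}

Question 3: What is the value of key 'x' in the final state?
Answer: 35

Derivation:
Track key 'x' through all 8 events:
  event 1 (t=1: INC x by 13): x (absent) -> 13
  event 2 (t=8: DEC x by 6): x 13 -> 7
  event 3 (t=10: DEC x by 8): x 7 -> -1
  event 4 (t=13: SET y = -8): x unchanged
  event 5 (t=18: INC y by 15): x unchanged
  event 6 (t=28: DEC y by 8): x unchanged
  event 7 (t=29: SET x = 20): x -1 -> 20
  event 8 (t=32: INC x by 15): x 20 -> 35
Final: x = 35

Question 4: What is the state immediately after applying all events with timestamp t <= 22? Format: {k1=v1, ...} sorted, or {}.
Apply events with t <= 22 (5 events):
  after event 1 (t=1: INC x by 13): {x=13}
  after event 2 (t=8: DEC x by 6): {x=7}
  after event 3 (t=10: DEC x by 8): {x=-1}
  after event 4 (t=13: SET y = -8): {x=-1, y=-8}
  after event 5 (t=18: INC y by 15): {x=-1, y=7}

Answer: {x=-1, y=7}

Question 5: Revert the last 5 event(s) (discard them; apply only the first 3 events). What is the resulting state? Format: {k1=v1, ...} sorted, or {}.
Answer: {x=-1}

Derivation:
Keep first 3 events (discard last 5):
  after event 1 (t=1: INC x by 13): {x=13}
  after event 2 (t=8: DEC x by 6): {x=7}
  after event 3 (t=10: DEC x by 8): {x=-1}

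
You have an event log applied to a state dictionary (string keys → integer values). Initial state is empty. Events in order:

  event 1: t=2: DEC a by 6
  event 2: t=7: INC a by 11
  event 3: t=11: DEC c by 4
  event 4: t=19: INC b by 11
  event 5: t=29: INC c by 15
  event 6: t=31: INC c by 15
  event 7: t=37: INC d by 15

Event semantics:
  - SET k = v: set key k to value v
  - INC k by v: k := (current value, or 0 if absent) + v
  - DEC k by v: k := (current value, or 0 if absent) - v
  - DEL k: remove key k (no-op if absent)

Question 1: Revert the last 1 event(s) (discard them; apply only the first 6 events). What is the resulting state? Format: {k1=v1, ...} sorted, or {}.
Keep first 6 events (discard last 1):
  after event 1 (t=2: DEC a by 6): {a=-6}
  after event 2 (t=7: INC a by 11): {a=5}
  after event 3 (t=11: DEC c by 4): {a=5, c=-4}
  after event 4 (t=19: INC b by 11): {a=5, b=11, c=-4}
  after event 5 (t=29: INC c by 15): {a=5, b=11, c=11}
  after event 6 (t=31: INC c by 15): {a=5, b=11, c=26}

Answer: {a=5, b=11, c=26}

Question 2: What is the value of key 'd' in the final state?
Track key 'd' through all 7 events:
  event 1 (t=2: DEC a by 6): d unchanged
  event 2 (t=7: INC a by 11): d unchanged
  event 3 (t=11: DEC c by 4): d unchanged
  event 4 (t=19: INC b by 11): d unchanged
  event 5 (t=29: INC c by 15): d unchanged
  event 6 (t=31: INC c by 15): d unchanged
  event 7 (t=37: INC d by 15): d (absent) -> 15
Final: d = 15

Answer: 15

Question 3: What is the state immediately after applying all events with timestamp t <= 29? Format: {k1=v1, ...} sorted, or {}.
Apply events with t <= 29 (5 events):
  after event 1 (t=2: DEC a by 6): {a=-6}
  after event 2 (t=7: INC a by 11): {a=5}
  after event 3 (t=11: DEC c by 4): {a=5, c=-4}
  after event 4 (t=19: INC b by 11): {a=5, b=11, c=-4}
  after event 5 (t=29: INC c by 15): {a=5, b=11, c=11}

Answer: {a=5, b=11, c=11}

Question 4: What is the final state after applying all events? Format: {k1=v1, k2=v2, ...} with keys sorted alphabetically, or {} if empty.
  after event 1 (t=2: DEC a by 6): {a=-6}
  after event 2 (t=7: INC a by 11): {a=5}
  after event 3 (t=11: DEC c by 4): {a=5, c=-4}
  after event 4 (t=19: INC b by 11): {a=5, b=11, c=-4}
  after event 5 (t=29: INC c by 15): {a=5, b=11, c=11}
  after event 6 (t=31: INC c by 15): {a=5, b=11, c=26}
  after event 7 (t=37: INC d by 15): {a=5, b=11, c=26, d=15}

Answer: {a=5, b=11, c=26, d=15}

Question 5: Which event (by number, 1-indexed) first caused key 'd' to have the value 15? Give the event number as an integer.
Looking for first event where d becomes 15:
  event 7: d (absent) -> 15  <-- first match

Answer: 7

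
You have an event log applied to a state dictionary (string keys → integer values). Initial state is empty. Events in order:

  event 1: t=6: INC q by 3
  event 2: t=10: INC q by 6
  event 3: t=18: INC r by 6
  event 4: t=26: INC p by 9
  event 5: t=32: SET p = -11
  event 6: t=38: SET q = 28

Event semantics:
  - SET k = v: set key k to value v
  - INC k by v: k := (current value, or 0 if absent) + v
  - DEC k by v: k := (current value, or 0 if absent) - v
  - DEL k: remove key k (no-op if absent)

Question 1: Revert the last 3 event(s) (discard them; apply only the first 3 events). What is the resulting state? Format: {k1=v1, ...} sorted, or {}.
Keep first 3 events (discard last 3):
  after event 1 (t=6: INC q by 3): {q=3}
  after event 2 (t=10: INC q by 6): {q=9}
  after event 3 (t=18: INC r by 6): {q=9, r=6}

Answer: {q=9, r=6}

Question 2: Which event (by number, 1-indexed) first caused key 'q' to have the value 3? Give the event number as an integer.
Answer: 1

Derivation:
Looking for first event where q becomes 3:
  event 1: q (absent) -> 3  <-- first match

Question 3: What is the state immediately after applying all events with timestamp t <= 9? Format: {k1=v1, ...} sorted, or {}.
Apply events with t <= 9 (1 events):
  after event 1 (t=6: INC q by 3): {q=3}

Answer: {q=3}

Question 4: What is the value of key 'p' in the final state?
Track key 'p' through all 6 events:
  event 1 (t=6: INC q by 3): p unchanged
  event 2 (t=10: INC q by 6): p unchanged
  event 3 (t=18: INC r by 6): p unchanged
  event 4 (t=26: INC p by 9): p (absent) -> 9
  event 5 (t=32: SET p = -11): p 9 -> -11
  event 6 (t=38: SET q = 28): p unchanged
Final: p = -11

Answer: -11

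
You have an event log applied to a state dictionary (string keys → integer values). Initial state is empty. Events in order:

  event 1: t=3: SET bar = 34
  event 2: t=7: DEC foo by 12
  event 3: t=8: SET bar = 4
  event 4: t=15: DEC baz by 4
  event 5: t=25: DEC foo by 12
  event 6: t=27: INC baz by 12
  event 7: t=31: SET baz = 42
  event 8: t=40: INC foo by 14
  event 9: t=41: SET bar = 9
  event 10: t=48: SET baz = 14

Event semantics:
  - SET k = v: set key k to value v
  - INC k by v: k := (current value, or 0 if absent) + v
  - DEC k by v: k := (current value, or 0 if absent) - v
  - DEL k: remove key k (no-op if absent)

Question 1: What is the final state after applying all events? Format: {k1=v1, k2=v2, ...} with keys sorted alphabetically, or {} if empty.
Answer: {bar=9, baz=14, foo=-10}

Derivation:
  after event 1 (t=3: SET bar = 34): {bar=34}
  after event 2 (t=7: DEC foo by 12): {bar=34, foo=-12}
  after event 3 (t=8: SET bar = 4): {bar=4, foo=-12}
  after event 4 (t=15: DEC baz by 4): {bar=4, baz=-4, foo=-12}
  after event 5 (t=25: DEC foo by 12): {bar=4, baz=-4, foo=-24}
  after event 6 (t=27: INC baz by 12): {bar=4, baz=8, foo=-24}
  after event 7 (t=31: SET baz = 42): {bar=4, baz=42, foo=-24}
  after event 8 (t=40: INC foo by 14): {bar=4, baz=42, foo=-10}
  after event 9 (t=41: SET bar = 9): {bar=9, baz=42, foo=-10}
  after event 10 (t=48: SET baz = 14): {bar=9, baz=14, foo=-10}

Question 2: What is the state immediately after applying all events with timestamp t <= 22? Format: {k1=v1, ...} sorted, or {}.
Answer: {bar=4, baz=-4, foo=-12}

Derivation:
Apply events with t <= 22 (4 events):
  after event 1 (t=3: SET bar = 34): {bar=34}
  after event 2 (t=7: DEC foo by 12): {bar=34, foo=-12}
  after event 3 (t=8: SET bar = 4): {bar=4, foo=-12}
  after event 4 (t=15: DEC baz by 4): {bar=4, baz=-4, foo=-12}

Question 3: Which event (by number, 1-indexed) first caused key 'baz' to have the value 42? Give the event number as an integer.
Looking for first event where baz becomes 42:
  event 4: baz = -4
  event 5: baz = -4
  event 6: baz = 8
  event 7: baz 8 -> 42  <-- first match

Answer: 7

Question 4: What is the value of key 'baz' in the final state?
Answer: 14

Derivation:
Track key 'baz' through all 10 events:
  event 1 (t=3: SET bar = 34): baz unchanged
  event 2 (t=7: DEC foo by 12): baz unchanged
  event 3 (t=8: SET bar = 4): baz unchanged
  event 4 (t=15: DEC baz by 4): baz (absent) -> -4
  event 5 (t=25: DEC foo by 12): baz unchanged
  event 6 (t=27: INC baz by 12): baz -4 -> 8
  event 7 (t=31: SET baz = 42): baz 8 -> 42
  event 8 (t=40: INC foo by 14): baz unchanged
  event 9 (t=41: SET bar = 9): baz unchanged
  event 10 (t=48: SET baz = 14): baz 42 -> 14
Final: baz = 14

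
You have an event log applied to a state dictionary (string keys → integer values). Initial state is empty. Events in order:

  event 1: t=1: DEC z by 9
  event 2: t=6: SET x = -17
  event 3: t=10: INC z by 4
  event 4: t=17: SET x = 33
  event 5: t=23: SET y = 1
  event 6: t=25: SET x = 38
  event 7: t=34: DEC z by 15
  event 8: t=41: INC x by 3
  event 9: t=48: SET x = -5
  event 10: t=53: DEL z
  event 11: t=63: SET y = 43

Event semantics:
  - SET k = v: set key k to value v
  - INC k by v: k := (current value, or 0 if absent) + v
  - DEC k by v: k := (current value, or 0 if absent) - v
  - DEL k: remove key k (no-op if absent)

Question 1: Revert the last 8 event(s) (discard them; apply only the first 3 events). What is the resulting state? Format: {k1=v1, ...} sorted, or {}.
Keep first 3 events (discard last 8):
  after event 1 (t=1: DEC z by 9): {z=-9}
  after event 2 (t=6: SET x = -17): {x=-17, z=-9}
  after event 3 (t=10: INC z by 4): {x=-17, z=-5}

Answer: {x=-17, z=-5}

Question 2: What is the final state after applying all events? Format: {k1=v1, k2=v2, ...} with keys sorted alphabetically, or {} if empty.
Answer: {x=-5, y=43}

Derivation:
  after event 1 (t=1: DEC z by 9): {z=-9}
  after event 2 (t=6: SET x = -17): {x=-17, z=-9}
  after event 3 (t=10: INC z by 4): {x=-17, z=-5}
  after event 4 (t=17: SET x = 33): {x=33, z=-5}
  after event 5 (t=23: SET y = 1): {x=33, y=1, z=-5}
  after event 6 (t=25: SET x = 38): {x=38, y=1, z=-5}
  after event 7 (t=34: DEC z by 15): {x=38, y=1, z=-20}
  after event 8 (t=41: INC x by 3): {x=41, y=1, z=-20}
  after event 9 (t=48: SET x = -5): {x=-5, y=1, z=-20}
  after event 10 (t=53: DEL z): {x=-5, y=1}
  after event 11 (t=63: SET y = 43): {x=-5, y=43}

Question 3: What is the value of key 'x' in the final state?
Track key 'x' through all 11 events:
  event 1 (t=1: DEC z by 9): x unchanged
  event 2 (t=6: SET x = -17): x (absent) -> -17
  event 3 (t=10: INC z by 4): x unchanged
  event 4 (t=17: SET x = 33): x -17 -> 33
  event 5 (t=23: SET y = 1): x unchanged
  event 6 (t=25: SET x = 38): x 33 -> 38
  event 7 (t=34: DEC z by 15): x unchanged
  event 8 (t=41: INC x by 3): x 38 -> 41
  event 9 (t=48: SET x = -5): x 41 -> -5
  event 10 (t=53: DEL z): x unchanged
  event 11 (t=63: SET y = 43): x unchanged
Final: x = -5

Answer: -5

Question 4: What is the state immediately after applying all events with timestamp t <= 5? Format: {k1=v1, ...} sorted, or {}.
Apply events with t <= 5 (1 events):
  after event 1 (t=1: DEC z by 9): {z=-9}

Answer: {z=-9}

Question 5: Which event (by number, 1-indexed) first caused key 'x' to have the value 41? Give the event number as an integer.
Answer: 8

Derivation:
Looking for first event where x becomes 41:
  event 2: x = -17
  event 3: x = -17
  event 4: x = 33
  event 5: x = 33
  event 6: x = 38
  event 7: x = 38
  event 8: x 38 -> 41  <-- first match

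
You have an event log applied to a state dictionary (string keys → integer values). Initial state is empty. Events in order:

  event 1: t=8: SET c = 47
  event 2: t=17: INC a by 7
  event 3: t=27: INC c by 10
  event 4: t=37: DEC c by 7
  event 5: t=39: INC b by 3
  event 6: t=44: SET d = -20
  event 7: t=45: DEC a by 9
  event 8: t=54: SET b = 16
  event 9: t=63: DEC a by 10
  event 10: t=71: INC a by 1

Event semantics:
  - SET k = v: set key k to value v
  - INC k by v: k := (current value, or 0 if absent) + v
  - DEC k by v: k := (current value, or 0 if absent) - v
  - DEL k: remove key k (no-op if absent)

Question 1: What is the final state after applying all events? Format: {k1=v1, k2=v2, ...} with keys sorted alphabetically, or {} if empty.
Answer: {a=-11, b=16, c=50, d=-20}

Derivation:
  after event 1 (t=8: SET c = 47): {c=47}
  after event 2 (t=17: INC a by 7): {a=7, c=47}
  after event 3 (t=27: INC c by 10): {a=7, c=57}
  after event 4 (t=37: DEC c by 7): {a=7, c=50}
  after event 5 (t=39: INC b by 3): {a=7, b=3, c=50}
  after event 6 (t=44: SET d = -20): {a=7, b=3, c=50, d=-20}
  after event 7 (t=45: DEC a by 9): {a=-2, b=3, c=50, d=-20}
  after event 8 (t=54: SET b = 16): {a=-2, b=16, c=50, d=-20}
  after event 9 (t=63: DEC a by 10): {a=-12, b=16, c=50, d=-20}
  after event 10 (t=71: INC a by 1): {a=-11, b=16, c=50, d=-20}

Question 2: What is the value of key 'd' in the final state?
Track key 'd' through all 10 events:
  event 1 (t=8: SET c = 47): d unchanged
  event 2 (t=17: INC a by 7): d unchanged
  event 3 (t=27: INC c by 10): d unchanged
  event 4 (t=37: DEC c by 7): d unchanged
  event 5 (t=39: INC b by 3): d unchanged
  event 6 (t=44: SET d = -20): d (absent) -> -20
  event 7 (t=45: DEC a by 9): d unchanged
  event 8 (t=54: SET b = 16): d unchanged
  event 9 (t=63: DEC a by 10): d unchanged
  event 10 (t=71: INC a by 1): d unchanged
Final: d = -20

Answer: -20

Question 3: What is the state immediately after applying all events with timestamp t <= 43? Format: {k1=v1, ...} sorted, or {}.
Answer: {a=7, b=3, c=50}

Derivation:
Apply events with t <= 43 (5 events):
  after event 1 (t=8: SET c = 47): {c=47}
  after event 2 (t=17: INC a by 7): {a=7, c=47}
  after event 3 (t=27: INC c by 10): {a=7, c=57}
  after event 4 (t=37: DEC c by 7): {a=7, c=50}
  after event 5 (t=39: INC b by 3): {a=7, b=3, c=50}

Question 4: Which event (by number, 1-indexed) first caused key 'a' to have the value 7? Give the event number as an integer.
Answer: 2

Derivation:
Looking for first event where a becomes 7:
  event 2: a (absent) -> 7  <-- first match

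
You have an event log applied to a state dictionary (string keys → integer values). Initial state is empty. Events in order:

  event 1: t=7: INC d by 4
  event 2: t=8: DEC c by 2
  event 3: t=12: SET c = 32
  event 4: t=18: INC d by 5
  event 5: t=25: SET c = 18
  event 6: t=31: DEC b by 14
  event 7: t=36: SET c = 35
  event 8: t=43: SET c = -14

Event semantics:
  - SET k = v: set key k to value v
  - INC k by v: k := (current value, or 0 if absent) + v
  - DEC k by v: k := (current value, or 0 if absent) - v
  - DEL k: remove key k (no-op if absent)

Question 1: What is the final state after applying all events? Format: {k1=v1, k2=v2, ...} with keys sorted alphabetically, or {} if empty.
Answer: {b=-14, c=-14, d=9}

Derivation:
  after event 1 (t=7: INC d by 4): {d=4}
  after event 2 (t=8: DEC c by 2): {c=-2, d=4}
  after event 3 (t=12: SET c = 32): {c=32, d=4}
  after event 4 (t=18: INC d by 5): {c=32, d=9}
  after event 5 (t=25: SET c = 18): {c=18, d=9}
  after event 6 (t=31: DEC b by 14): {b=-14, c=18, d=9}
  after event 7 (t=36: SET c = 35): {b=-14, c=35, d=9}
  after event 8 (t=43: SET c = -14): {b=-14, c=-14, d=9}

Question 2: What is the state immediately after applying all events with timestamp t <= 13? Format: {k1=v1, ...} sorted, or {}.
Apply events with t <= 13 (3 events):
  after event 1 (t=7: INC d by 4): {d=4}
  after event 2 (t=8: DEC c by 2): {c=-2, d=4}
  after event 3 (t=12: SET c = 32): {c=32, d=4}

Answer: {c=32, d=4}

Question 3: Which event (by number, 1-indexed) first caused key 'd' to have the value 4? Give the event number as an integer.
Looking for first event where d becomes 4:
  event 1: d (absent) -> 4  <-- first match

Answer: 1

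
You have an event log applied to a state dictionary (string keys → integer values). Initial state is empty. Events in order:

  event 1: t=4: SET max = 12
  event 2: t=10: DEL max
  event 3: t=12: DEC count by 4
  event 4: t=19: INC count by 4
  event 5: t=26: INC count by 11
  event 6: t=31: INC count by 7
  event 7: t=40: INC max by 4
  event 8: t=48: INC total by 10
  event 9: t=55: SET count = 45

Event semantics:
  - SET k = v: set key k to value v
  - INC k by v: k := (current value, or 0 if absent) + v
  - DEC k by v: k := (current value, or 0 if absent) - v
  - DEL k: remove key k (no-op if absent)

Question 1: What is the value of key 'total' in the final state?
Track key 'total' through all 9 events:
  event 1 (t=4: SET max = 12): total unchanged
  event 2 (t=10: DEL max): total unchanged
  event 3 (t=12: DEC count by 4): total unchanged
  event 4 (t=19: INC count by 4): total unchanged
  event 5 (t=26: INC count by 11): total unchanged
  event 6 (t=31: INC count by 7): total unchanged
  event 7 (t=40: INC max by 4): total unchanged
  event 8 (t=48: INC total by 10): total (absent) -> 10
  event 9 (t=55: SET count = 45): total unchanged
Final: total = 10

Answer: 10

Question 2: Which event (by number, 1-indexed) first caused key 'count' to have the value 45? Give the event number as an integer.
Looking for first event where count becomes 45:
  event 3: count = -4
  event 4: count = 0
  event 5: count = 11
  event 6: count = 18
  event 7: count = 18
  event 8: count = 18
  event 9: count 18 -> 45  <-- first match

Answer: 9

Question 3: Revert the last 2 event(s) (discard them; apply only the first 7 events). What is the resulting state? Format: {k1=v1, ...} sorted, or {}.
Keep first 7 events (discard last 2):
  after event 1 (t=4: SET max = 12): {max=12}
  after event 2 (t=10: DEL max): {}
  after event 3 (t=12: DEC count by 4): {count=-4}
  after event 4 (t=19: INC count by 4): {count=0}
  after event 5 (t=26: INC count by 11): {count=11}
  after event 6 (t=31: INC count by 7): {count=18}
  after event 7 (t=40: INC max by 4): {count=18, max=4}

Answer: {count=18, max=4}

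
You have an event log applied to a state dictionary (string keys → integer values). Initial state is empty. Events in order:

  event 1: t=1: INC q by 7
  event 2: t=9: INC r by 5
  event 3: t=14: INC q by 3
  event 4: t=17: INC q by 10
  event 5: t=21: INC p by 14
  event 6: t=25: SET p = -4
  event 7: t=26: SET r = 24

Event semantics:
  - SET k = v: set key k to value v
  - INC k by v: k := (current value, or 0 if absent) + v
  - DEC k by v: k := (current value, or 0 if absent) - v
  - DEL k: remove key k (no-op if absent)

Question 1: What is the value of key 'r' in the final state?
Track key 'r' through all 7 events:
  event 1 (t=1: INC q by 7): r unchanged
  event 2 (t=9: INC r by 5): r (absent) -> 5
  event 3 (t=14: INC q by 3): r unchanged
  event 4 (t=17: INC q by 10): r unchanged
  event 5 (t=21: INC p by 14): r unchanged
  event 6 (t=25: SET p = -4): r unchanged
  event 7 (t=26: SET r = 24): r 5 -> 24
Final: r = 24

Answer: 24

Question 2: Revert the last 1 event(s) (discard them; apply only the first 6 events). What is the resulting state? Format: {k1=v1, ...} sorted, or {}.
Keep first 6 events (discard last 1):
  after event 1 (t=1: INC q by 7): {q=7}
  after event 2 (t=9: INC r by 5): {q=7, r=5}
  after event 3 (t=14: INC q by 3): {q=10, r=5}
  after event 4 (t=17: INC q by 10): {q=20, r=5}
  after event 5 (t=21: INC p by 14): {p=14, q=20, r=5}
  after event 6 (t=25: SET p = -4): {p=-4, q=20, r=5}

Answer: {p=-4, q=20, r=5}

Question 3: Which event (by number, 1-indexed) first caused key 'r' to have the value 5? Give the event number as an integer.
Looking for first event where r becomes 5:
  event 2: r (absent) -> 5  <-- first match

Answer: 2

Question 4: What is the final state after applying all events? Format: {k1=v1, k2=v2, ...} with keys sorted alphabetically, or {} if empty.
Answer: {p=-4, q=20, r=24}

Derivation:
  after event 1 (t=1: INC q by 7): {q=7}
  after event 2 (t=9: INC r by 5): {q=7, r=5}
  after event 3 (t=14: INC q by 3): {q=10, r=5}
  after event 4 (t=17: INC q by 10): {q=20, r=5}
  after event 5 (t=21: INC p by 14): {p=14, q=20, r=5}
  after event 6 (t=25: SET p = -4): {p=-4, q=20, r=5}
  after event 7 (t=26: SET r = 24): {p=-4, q=20, r=24}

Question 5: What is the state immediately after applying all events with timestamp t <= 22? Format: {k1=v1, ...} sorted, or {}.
Answer: {p=14, q=20, r=5}

Derivation:
Apply events with t <= 22 (5 events):
  after event 1 (t=1: INC q by 7): {q=7}
  after event 2 (t=9: INC r by 5): {q=7, r=5}
  after event 3 (t=14: INC q by 3): {q=10, r=5}
  after event 4 (t=17: INC q by 10): {q=20, r=5}
  after event 5 (t=21: INC p by 14): {p=14, q=20, r=5}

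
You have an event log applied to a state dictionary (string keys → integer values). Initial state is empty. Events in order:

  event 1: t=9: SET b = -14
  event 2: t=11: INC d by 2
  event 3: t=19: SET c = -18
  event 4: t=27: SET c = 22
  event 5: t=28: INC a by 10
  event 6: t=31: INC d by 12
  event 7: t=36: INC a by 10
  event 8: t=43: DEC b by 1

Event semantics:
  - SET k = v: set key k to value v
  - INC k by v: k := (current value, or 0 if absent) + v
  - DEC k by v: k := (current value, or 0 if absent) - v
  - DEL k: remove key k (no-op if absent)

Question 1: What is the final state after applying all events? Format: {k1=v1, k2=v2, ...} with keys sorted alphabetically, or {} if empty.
Answer: {a=20, b=-15, c=22, d=14}

Derivation:
  after event 1 (t=9: SET b = -14): {b=-14}
  after event 2 (t=11: INC d by 2): {b=-14, d=2}
  after event 3 (t=19: SET c = -18): {b=-14, c=-18, d=2}
  after event 4 (t=27: SET c = 22): {b=-14, c=22, d=2}
  after event 5 (t=28: INC a by 10): {a=10, b=-14, c=22, d=2}
  after event 6 (t=31: INC d by 12): {a=10, b=-14, c=22, d=14}
  after event 7 (t=36: INC a by 10): {a=20, b=-14, c=22, d=14}
  after event 8 (t=43: DEC b by 1): {a=20, b=-15, c=22, d=14}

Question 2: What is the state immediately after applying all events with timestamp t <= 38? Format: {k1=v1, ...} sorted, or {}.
Apply events with t <= 38 (7 events):
  after event 1 (t=9: SET b = -14): {b=-14}
  after event 2 (t=11: INC d by 2): {b=-14, d=2}
  after event 3 (t=19: SET c = -18): {b=-14, c=-18, d=2}
  after event 4 (t=27: SET c = 22): {b=-14, c=22, d=2}
  after event 5 (t=28: INC a by 10): {a=10, b=-14, c=22, d=2}
  after event 6 (t=31: INC d by 12): {a=10, b=-14, c=22, d=14}
  after event 7 (t=36: INC a by 10): {a=20, b=-14, c=22, d=14}

Answer: {a=20, b=-14, c=22, d=14}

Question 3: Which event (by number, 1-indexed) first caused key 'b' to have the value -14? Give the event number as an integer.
Answer: 1

Derivation:
Looking for first event where b becomes -14:
  event 1: b (absent) -> -14  <-- first match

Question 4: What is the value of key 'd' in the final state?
Track key 'd' through all 8 events:
  event 1 (t=9: SET b = -14): d unchanged
  event 2 (t=11: INC d by 2): d (absent) -> 2
  event 3 (t=19: SET c = -18): d unchanged
  event 4 (t=27: SET c = 22): d unchanged
  event 5 (t=28: INC a by 10): d unchanged
  event 6 (t=31: INC d by 12): d 2 -> 14
  event 7 (t=36: INC a by 10): d unchanged
  event 8 (t=43: DEC b by 1): d unchanged
Final: d = 14

Answer: 14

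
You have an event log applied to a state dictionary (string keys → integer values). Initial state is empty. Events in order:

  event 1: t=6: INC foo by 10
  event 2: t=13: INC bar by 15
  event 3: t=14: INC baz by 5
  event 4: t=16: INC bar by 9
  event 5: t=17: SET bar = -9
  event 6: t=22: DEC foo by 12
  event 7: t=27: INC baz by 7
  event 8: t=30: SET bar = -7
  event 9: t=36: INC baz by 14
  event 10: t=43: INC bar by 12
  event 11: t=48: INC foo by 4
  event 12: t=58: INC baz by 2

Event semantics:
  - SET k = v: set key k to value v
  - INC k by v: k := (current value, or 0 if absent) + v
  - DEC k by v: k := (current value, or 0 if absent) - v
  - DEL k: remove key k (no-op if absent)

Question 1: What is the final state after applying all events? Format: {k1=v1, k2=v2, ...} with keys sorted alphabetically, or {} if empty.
Answer: {bar=5, baz=28, foo=2}

Derivation:
  after event 1 (t=6: INC foo by 10): {foo=10}
  after event 2 (t=13: INC bar by 15): {bar=15, foo=10}
  after event 3 (t=14: INC baz by 5): {bar=15, baz=5, foo=10}
  after event 4 (t=16: INC bar by 9): {bar=24, baz=5, foo=10}
  after event 5 (t=17: SET bar = -9): {bar=-9, baz=5, foo=10}
  after event 6 (t=22: DEC foo by 12): {bar=-9, baz=5, foo=-2}
  after event 7 (t=27: INC baz by 7): {bar=-9, baz=12, foo=-2}
  after event 8 (t=30: SET bar = -7): {bar=-7, baz=12, foo=-2}
  after event 9 (t=36: INC baz by 14): {bar=-7, baz=26, foo=-2}
  after event 10 (t=43: INC bar by 12): {bar=5, baz=26, foo=-2}
  after event 11 (t=48: INC foo by 4): {bar=5, baz=26, foo=2}
  after event 12 (t=58: INC baz by 2): {bar=5, baz=28, foo=2}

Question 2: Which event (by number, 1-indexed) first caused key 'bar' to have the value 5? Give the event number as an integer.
Looking for first event where bar becomes 5:
  event 2: bar = 15
  event 3: bar = 15
  event 4: bar = 24
  event 5: bar = -9
  event 6: bar = -9
  event 7: bar = -9
  event 8: bar = -7
  event 9: bar = -7
  event 10: bar -7 -> 5  <-- first match

Answer: 10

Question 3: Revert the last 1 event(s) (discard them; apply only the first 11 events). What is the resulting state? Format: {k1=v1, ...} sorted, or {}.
Keep first 11 events (discard last 1):
  after event 1 (t=6: INC foo by 10): {foo=10}
  after event 2 (t=13: INC bar by 15): {bar=15, foo=10}
  after event 3 (t=14: INC baz by 5): {bar=15, baz=5, foo=10}
  after event 4 (t=16: INC bar by 9): {bar=24, baz=5, foo=10}
  after event 5 (t=17: SET bar = -9): {bar=-9, baz=5, foo=10}
  after event 6 (t=22: DEC foo by 12): {bar=-9, baz=5, foo=-2}
  after event 7 (t=27: INC baz by 7): {bar=-9, baz=12, foo=-2}
  after event 8 (t=30: SET bar = -7): {bar=-7, baz=12, foo=-2}
  after event 9 (t=36: INC baz by 14): {bar=-7, baz=26, foo=-2}
  after event 10 (t=43: INC bar by 12): {bar=5, baz=26, foo=-2}
  after event 11 (t=48: INC foo by 4): {bar=5, baz=26, foo=2}

Answer: {bar=5, baz=26, foo=2}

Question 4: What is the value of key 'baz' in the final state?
Track key 'baz' through all 12 events:
  event 1 (t=6: INC foo by 10): baz unchanged
  event 2 (t=13: INC bar by 15): baz unchanged
  event 3 (t=14: INC baz by 5): baz (absent) -> 5
  event 4 (t=16: INC bar by 9): baz unchanged
  event 5 (t=17: SET bar = -9): baz unchanged
  event 6 (t=22: DEC foo by 12): baz unchanged
  event 7 (t=27: INC baz by 7): baz 5 -> 12
  event 8 (t=30: SET bar = -7): baz unchanged
  event 9 (t=36: INC baz by 14): baz 12 -> 26
  event 10 (t=43: INC bar by 12): baz unchanged
  event 11 (t=48: INC foo by 4): baz unchanged
  event 12 (t=58: INC baz by 2): baz 26 -> 28
Final: baz = 28

Answer: 28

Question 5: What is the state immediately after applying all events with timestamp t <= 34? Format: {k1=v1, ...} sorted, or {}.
Answer: {bar=-7, baz=12, foo=-2}

Derivation:
Apply events with t <= 34 (8 events):
  after event 1 (t=6: INC foo by 10): {foo=10}
  after event 2 (t=13: INC bar by 15): {bar=15, foo=10}
  after event 3 (t=14: INC baz by 5): {bar=15, baz=5, foo=10}
  after event 4 (t=16: INC bar by 9): {bar=24, baz=5, foo=10}
  after event 5 (t=17: SET bar = -9): {bar=-9, baz=5, foo=10}
  after event 6 (t=22: DEC foo by 12): {bar=-9, baz=5, foo=-2}
  after event 7 (t=27: INC baz by 7): {bar=-9, baz=12, foo=-2}
  after event 8 (t=30: SET bar = -7): {bar=-7, baz=12, foo=-2}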